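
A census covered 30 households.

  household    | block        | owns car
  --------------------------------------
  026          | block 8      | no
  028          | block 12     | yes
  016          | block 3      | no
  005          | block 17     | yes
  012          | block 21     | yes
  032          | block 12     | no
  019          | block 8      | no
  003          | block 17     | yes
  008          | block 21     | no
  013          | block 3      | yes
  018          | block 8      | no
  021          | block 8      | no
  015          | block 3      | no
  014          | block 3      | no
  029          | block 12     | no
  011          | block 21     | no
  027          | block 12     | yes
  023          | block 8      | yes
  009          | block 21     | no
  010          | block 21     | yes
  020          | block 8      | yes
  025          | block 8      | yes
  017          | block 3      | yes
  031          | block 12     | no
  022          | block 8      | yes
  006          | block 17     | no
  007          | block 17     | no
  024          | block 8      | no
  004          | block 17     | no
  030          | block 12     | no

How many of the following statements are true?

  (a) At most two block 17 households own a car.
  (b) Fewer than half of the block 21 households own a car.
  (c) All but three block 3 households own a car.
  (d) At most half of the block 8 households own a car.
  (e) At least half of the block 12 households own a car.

(a) block 17: |A| = 5, |A ∩ B| = 2; needs |A ∩ B| ≤ 2 — true.
(b) block 21: |A| = 5, |A ∩ B| = 2; needs |A ∩ B| < |A ∖ B| — true.
(c) block 3: |A| = 5, |A ∩ B| = 2; needs |A ∖ B| = 3 — true.
(d) block 8: |A| = 9, |A ∩ B| = 4; needs |A ∩ B| ≤ |A ∖ B| — true.
(e) block 12: |A| = 6, |A ∩ B| = 2; needs |A ∩ B| ≥ |A ∖ B| — false.

4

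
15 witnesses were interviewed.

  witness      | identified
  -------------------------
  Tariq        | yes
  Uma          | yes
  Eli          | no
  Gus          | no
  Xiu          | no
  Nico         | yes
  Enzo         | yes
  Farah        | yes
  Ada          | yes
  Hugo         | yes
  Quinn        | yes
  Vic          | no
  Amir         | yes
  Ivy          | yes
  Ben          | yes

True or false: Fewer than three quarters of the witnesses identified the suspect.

The determiner here denotes the relation: |A ∩ B| / |A| < 3/4.
|A| = 15, |A ∩ B| = 11, |A ∖ B| = 4.
|A ∩ B|/|A| = 11/15, so the statement is true.

True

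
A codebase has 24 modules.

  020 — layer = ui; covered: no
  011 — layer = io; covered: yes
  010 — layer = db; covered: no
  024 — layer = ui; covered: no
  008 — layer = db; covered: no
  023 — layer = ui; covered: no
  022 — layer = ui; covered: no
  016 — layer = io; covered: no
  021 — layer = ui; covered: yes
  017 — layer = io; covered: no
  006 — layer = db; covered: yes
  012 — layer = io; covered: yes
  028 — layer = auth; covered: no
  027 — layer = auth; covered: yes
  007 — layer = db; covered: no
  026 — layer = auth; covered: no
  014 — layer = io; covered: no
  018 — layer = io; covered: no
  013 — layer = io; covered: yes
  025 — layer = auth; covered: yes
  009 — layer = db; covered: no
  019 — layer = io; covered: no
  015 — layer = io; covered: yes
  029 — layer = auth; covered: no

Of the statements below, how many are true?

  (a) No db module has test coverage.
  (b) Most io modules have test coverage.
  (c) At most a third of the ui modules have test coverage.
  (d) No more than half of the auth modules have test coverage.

2

(a) db: |A| = 5, |A ∩ B| = 1; needs A ∩ B = ∅ (|A ∩ B| = 0) — false.
(b) io: |A| = 9, |A ∩ B| = 4; needs |A ∩ B| > |A ∖ B| — false.
(c) ui: |A| = 5, |A ∩ B| = 1; needs |A ∩ B| / |A| ≤ 1/3 — true.
(d) auth: |A| = 5, |A ∩ B| = 2; needs |A ∩ B| ≤ |A ∖ B| — true.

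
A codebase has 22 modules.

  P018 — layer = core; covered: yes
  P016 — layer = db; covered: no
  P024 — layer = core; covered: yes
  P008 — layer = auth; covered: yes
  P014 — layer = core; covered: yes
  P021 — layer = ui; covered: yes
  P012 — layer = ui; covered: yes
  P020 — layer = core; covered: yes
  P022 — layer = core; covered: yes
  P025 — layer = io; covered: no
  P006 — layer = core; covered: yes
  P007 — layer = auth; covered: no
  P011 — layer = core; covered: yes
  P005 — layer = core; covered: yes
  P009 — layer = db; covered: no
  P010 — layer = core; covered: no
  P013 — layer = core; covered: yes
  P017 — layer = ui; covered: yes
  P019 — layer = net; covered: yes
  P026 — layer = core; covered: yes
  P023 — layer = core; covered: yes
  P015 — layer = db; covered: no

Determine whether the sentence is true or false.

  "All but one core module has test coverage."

'All but one core module has test coverage' holds iff |A ∖ B| = 1.
A (the restrictor) = {P018, P024, P014, P020, P022, P006, P011, P005, P010, P013, P026, P023}, |A| = 12.
A ∖ B = {P010}, so |A ∖ B| = 1.
|A ∖ B| = 1, so the statement is true.

True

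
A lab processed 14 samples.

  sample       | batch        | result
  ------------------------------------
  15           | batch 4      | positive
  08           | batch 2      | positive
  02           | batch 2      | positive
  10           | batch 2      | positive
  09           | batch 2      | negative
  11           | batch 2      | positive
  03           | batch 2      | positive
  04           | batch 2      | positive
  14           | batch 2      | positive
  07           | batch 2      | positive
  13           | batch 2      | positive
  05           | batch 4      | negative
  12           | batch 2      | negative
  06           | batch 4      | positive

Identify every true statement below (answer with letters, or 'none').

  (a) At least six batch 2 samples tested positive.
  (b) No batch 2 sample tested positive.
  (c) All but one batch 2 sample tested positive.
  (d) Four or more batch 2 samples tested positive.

|A| = 11, |A ∩ B| = 9, |A ∖ B| = 2.
(a) |A ∩ B| ≥ 6: holds.
(b) A ∩ B = ∅ (|A ∩ B| = 0): fails.
(c) |A ∖ B| = 1: fails.
(d) |A ∩ B| ≥ 4: holds.

(a), (d)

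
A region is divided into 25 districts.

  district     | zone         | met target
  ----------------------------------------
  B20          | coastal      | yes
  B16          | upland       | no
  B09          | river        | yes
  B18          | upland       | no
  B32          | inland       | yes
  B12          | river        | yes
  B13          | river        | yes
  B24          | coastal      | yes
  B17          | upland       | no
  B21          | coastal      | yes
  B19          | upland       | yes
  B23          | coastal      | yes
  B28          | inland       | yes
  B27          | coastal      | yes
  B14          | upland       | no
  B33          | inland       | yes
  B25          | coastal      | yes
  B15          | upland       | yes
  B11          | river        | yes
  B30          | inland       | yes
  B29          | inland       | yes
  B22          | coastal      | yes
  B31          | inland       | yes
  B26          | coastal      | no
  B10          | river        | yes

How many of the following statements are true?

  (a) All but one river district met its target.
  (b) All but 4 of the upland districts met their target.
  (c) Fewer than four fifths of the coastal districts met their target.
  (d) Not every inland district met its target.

1

(a) river: |A| = 5, |A ∩ B| = 5; needs |A ∖ B| = 1 — false.
(b) upland: |A| = 6, |A ∩ B| = 2; needs |A ∖ B| = 4 — true.
(c) coastal: |A| = 8, |A ∩ B| = 7; needs |A ∩ B| / |A| < 4/5 — false.
(d) inland: |A| = 6, |A ∩ B| = 6; needs A ⊄ B (|A ∖ B| ≥ 1) — false.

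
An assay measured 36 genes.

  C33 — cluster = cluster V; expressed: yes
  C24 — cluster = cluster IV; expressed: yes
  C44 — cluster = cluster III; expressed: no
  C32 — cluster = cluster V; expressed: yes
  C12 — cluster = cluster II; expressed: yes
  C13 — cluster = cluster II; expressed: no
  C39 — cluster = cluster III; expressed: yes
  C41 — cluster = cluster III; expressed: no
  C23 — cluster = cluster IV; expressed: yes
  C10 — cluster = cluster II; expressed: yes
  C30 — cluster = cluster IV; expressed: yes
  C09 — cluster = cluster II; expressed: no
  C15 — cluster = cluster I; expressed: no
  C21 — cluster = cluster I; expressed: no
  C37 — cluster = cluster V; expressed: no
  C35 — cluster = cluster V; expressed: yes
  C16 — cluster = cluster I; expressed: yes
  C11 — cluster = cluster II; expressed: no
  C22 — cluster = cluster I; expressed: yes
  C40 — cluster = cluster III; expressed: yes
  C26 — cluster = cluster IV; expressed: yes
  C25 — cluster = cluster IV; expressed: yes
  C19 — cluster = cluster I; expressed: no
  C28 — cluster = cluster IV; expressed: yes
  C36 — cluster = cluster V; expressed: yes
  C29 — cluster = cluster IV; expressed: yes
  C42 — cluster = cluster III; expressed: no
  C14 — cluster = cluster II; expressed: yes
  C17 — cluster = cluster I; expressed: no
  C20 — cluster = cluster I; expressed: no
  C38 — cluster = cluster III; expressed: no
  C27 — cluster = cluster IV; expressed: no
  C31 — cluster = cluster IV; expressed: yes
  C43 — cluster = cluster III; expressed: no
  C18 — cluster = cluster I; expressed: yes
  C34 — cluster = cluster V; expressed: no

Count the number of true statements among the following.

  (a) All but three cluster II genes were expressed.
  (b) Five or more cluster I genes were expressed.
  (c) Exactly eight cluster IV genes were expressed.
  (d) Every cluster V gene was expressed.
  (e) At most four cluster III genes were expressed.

(a) cluster II: |A| = 6, |A ∩ B| = 3; needs |A ∖ B| = 3 — true.
(b) cluster I: |A| = 8, |A ∩ B| = 3; needs |A ∩ B| ≥ 5 — false.
(c) cluster IV: |A| = 9, |A ∩ B| = 8; needs |A ∩ B| = 8 — true.
(d) cluster V: |A| = 6, |A ∩ B| = 4; needs A ⊆ B, i.e. every element of A is in B (|A ∖ B| = 0) — false.
(e) cluster III: |A| = 7, |A ∩ B| = 2; needs |A ∩ B| ≤ 4 — true.

3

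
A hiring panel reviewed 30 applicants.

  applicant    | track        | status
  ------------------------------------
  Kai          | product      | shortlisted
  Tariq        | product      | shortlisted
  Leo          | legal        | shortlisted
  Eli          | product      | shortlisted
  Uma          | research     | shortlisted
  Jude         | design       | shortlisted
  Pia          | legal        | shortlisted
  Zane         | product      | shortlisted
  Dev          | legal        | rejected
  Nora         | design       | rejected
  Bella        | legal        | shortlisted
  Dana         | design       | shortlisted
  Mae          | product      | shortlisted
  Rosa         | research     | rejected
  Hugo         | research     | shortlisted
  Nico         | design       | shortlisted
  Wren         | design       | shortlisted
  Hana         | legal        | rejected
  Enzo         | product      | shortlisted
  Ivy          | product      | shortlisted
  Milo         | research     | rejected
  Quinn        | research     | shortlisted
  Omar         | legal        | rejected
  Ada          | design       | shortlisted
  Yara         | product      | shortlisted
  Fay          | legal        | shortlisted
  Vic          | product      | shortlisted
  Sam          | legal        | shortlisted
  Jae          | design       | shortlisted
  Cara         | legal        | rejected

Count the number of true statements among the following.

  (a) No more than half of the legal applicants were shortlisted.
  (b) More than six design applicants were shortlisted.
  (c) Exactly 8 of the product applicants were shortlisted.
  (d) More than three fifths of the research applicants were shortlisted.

(a) legal: |A| = 9, |A ∩ B| = 5; needs |A ∩ B| ≤ |A ∖ B| — false.
(b) design: |A| = 7, |A ∩ B| = 6; needs |A ∩ B| > 6 — false.
(c) product: |A| = 9, |A ∩ B| = 9; needs |A ∩ B| = 8 — false.
(d) research: |A| = 5, |A ∩ B| = 3; needs |A ∩ B| / |A| > 3/5 — false.

0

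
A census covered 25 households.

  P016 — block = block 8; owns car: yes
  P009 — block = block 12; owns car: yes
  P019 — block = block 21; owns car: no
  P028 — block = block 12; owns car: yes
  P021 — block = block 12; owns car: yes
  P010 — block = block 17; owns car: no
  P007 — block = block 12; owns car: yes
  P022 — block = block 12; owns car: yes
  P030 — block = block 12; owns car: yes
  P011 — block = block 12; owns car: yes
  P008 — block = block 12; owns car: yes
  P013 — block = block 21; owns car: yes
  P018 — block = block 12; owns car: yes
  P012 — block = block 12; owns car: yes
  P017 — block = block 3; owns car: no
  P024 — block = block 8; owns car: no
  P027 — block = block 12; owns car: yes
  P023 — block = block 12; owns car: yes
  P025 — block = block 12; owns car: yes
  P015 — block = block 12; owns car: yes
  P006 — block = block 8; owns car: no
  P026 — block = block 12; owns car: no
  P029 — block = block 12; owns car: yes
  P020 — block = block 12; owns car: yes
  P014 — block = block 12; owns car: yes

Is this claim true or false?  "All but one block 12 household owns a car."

'All but one block 12 household owns a car' holds iff |A ∖ B| = 1.
|A| = 18, |A ∩ B| = 17, |A ∖ B| = 1.
|A ∖ B| = 1, so the statement is true.

True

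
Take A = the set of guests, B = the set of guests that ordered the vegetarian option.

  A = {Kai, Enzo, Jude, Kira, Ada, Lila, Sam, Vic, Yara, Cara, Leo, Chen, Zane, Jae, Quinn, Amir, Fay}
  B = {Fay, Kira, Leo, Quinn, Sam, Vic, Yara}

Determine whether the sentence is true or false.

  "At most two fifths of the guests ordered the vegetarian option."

False

Truth condition: |A ∩ B| / |A| ≤ 2/5.
|A| = 17, |A ∩ B| = 7, |A ∖ B| = 10.
|A ∩ B|/|A| = 7/17, so the statement is false.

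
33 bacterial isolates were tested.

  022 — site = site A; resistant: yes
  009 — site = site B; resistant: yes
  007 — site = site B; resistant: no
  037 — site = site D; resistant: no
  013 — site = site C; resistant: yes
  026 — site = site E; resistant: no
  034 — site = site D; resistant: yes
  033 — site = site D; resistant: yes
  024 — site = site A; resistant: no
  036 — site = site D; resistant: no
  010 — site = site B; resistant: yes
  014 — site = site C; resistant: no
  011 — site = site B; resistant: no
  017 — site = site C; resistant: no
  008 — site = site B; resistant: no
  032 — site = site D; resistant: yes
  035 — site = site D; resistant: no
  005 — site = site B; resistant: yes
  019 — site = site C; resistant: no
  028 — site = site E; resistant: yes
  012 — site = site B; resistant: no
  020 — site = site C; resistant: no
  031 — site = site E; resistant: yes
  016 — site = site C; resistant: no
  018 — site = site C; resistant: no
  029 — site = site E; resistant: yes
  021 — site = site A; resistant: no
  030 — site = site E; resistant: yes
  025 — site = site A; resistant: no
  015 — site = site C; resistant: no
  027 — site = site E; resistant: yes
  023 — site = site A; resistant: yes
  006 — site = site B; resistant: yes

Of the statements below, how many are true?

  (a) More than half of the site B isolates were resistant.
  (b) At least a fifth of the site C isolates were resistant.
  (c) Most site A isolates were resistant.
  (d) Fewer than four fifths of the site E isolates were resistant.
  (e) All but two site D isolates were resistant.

0

(a) site B: |A| = 8, |A ∩ B| = 4; needs |A ∩ B| > |A ∖ B| — false.
(b) site C: |A| = 8, |A ∩ B| = 1; needs |A ∩ B| / |A| ≥ 1/5 — false.
(c) site A: |A| = 5, |A ∩ B| = 2; needs |A ∩ B| > |A ∖ B| — false.
(d) site E: |A| = 6, |A ∩ B| = 5; needs |A ∩ B| / |A| < 4/5 — false.
(e) site D: |A| = 6, |A ∩ B| = 3; needs |A ∖ B| = 2 — false.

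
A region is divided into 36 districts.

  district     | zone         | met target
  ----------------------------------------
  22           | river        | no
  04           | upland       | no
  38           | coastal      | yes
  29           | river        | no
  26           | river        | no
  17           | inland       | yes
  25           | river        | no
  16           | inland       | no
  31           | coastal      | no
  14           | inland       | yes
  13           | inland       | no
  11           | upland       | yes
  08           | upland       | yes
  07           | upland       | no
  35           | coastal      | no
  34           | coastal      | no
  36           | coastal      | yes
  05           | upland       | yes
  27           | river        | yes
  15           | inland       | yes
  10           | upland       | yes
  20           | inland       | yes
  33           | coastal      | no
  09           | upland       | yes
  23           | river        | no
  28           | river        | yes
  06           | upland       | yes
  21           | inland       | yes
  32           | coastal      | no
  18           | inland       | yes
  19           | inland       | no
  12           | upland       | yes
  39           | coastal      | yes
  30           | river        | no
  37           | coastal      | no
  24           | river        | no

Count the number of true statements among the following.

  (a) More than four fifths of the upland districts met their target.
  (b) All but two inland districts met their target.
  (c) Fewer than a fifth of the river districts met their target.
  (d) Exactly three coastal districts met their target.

1

(a) upland: |A| = 9, |A ∩ B| = 7; needs |A ∩ B| / |A| > 4/5 — false.
(b) inland: |A| = 9, |A ∩ B| = 6; needs |A ∖ B| = 2 — false.
(c) river: |A| = 9, |A ∩ B| = 2; needs |A ∩ B| / |A| < 1/5 — false.
(d) coastal: |A| = 9, |A ∩ B| = 3; needs |A ∩ B| = 3 — true.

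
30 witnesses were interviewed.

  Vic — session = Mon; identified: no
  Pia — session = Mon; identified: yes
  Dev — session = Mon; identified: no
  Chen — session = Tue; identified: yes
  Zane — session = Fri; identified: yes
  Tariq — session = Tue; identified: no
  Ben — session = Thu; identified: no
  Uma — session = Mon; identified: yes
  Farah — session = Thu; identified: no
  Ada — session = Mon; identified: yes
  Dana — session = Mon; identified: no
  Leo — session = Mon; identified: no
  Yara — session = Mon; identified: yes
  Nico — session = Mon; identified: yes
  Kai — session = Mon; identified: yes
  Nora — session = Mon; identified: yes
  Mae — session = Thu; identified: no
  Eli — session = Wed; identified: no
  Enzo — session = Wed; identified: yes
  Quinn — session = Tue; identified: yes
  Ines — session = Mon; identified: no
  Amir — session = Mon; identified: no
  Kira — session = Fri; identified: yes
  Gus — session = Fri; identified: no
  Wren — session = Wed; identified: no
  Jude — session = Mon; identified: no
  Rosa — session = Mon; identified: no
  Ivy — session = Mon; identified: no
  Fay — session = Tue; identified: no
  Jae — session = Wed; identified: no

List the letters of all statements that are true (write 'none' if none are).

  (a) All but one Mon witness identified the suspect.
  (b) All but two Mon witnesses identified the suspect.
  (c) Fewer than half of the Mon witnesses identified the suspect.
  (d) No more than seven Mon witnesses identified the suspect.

|A| = 16, |A ∩ B| = 7, |A ∖ B| = 9.
(a) |A ∖ B| = 1: fails.
(b) |A ∖ B| = 2: fails.
(c) |A ∩ B| < |A ∖ B|: holds.
(d) |A ∩ B| ≤ 7: holds.

(c), (d)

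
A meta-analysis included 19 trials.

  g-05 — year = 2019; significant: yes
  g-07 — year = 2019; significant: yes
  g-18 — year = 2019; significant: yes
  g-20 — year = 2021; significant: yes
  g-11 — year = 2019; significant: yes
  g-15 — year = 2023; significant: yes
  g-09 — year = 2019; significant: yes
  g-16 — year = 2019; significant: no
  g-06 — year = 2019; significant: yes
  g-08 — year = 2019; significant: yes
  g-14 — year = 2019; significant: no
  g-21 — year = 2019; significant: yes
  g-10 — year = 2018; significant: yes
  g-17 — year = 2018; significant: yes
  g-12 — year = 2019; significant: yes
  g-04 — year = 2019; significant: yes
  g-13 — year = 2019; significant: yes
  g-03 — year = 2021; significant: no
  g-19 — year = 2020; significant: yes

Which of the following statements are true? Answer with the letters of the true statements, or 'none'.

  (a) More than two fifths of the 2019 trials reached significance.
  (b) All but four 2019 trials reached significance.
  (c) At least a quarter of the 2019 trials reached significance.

(a), (c)

|A| = 13, |A ∩ B| = 11, |A ∖ B| = 2.
(a) |A ∩ B| / |A| > 2/5: holds.
(b) |A ∖ B| = 4: fails.
(c) |A ∩ B| / |A| ≥ 1/4: holds.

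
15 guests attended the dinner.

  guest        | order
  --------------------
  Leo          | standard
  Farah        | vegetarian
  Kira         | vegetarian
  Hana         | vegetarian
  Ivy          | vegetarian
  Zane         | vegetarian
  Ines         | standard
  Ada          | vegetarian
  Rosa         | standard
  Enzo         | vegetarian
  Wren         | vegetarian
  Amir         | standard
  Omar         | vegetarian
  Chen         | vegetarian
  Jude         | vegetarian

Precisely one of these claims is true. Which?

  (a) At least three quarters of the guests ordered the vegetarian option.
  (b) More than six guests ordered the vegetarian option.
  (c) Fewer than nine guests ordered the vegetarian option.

|A| = 15, |A ∩ B| = 11, |A ∖ B| = 4.
(a) requires |A ∩ B| / |A| ≥ 3/4: false.
(b) requires |A ∩ B| > 6: true.
(c) requires |A ∩ B| < 9: false.

(b)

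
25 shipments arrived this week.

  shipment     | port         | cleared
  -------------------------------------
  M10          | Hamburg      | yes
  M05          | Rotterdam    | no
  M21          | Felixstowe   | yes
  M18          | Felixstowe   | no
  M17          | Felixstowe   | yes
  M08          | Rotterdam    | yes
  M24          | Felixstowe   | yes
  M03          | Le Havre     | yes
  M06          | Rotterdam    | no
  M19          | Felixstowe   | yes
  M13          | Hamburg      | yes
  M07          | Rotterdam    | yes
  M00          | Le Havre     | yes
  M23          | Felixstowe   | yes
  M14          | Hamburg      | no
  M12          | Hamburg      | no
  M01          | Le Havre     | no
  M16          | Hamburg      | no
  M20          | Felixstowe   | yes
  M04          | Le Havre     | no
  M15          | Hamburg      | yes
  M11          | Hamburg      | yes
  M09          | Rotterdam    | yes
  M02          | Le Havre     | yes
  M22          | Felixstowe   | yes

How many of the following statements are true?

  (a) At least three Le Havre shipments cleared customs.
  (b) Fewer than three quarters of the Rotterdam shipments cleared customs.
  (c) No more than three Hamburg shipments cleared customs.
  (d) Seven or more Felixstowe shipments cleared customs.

(a) Le Havre: |A| = 5, |A ∩ B| = 3; needs |A ∩ B| ≥ 3 — true.
(b) Rotterdam: |A| = 5, |A ∩ B| = 3; needs |A ∩ B| / |A| < 3/4 — true.
(c) Hamburg: |A| = 7, |A ∩ B| = 4; needs |A ∩ B| ≤ 3 — false.
(d) Felixstowe: |A| = 8, |A ∩ B| = 7; needs |A ∩ B| ≥ 7 — true.

3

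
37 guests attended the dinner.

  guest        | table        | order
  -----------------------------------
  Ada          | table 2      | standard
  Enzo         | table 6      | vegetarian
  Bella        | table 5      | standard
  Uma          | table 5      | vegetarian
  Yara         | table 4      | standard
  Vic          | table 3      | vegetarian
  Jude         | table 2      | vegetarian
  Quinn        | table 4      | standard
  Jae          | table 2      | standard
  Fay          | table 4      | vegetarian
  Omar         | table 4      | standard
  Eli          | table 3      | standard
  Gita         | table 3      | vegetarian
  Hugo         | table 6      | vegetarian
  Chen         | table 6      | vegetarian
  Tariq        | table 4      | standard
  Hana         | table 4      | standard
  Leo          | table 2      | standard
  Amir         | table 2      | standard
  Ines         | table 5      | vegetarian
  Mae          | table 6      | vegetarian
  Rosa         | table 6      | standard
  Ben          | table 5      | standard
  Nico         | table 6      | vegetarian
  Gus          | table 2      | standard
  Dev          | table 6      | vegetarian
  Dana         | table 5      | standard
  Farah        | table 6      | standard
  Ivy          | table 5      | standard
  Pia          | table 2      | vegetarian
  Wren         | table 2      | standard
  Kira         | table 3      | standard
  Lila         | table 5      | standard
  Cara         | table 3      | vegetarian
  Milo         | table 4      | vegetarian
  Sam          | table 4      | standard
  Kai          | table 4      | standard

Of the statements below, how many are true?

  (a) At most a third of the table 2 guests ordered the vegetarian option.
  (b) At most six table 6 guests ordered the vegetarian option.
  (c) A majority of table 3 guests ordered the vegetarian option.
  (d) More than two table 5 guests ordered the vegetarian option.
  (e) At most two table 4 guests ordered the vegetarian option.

4

(a) table 2: |A| = 8, |A ∩ B| = 2; needs |A ∩ B| / |A| ≤ 1/3 — true.
(b) table 6: |A| = 8, |A ∩ B| = 6; needs |A ∩ B| ≤ 6 — true.
(c) table 3: |A| = 5, |A ∩ B| = 3; needs |A ∩ B| > |A ∖ B| — true.
(d) table 5: |A| = 7, |A ∩ B| = 2; needs |A ∩ B| > 2 — false.
(e) table 4: |A| = 9, |A ∩ B| = 2; needs |A ∩ B| ≤ 2 — true.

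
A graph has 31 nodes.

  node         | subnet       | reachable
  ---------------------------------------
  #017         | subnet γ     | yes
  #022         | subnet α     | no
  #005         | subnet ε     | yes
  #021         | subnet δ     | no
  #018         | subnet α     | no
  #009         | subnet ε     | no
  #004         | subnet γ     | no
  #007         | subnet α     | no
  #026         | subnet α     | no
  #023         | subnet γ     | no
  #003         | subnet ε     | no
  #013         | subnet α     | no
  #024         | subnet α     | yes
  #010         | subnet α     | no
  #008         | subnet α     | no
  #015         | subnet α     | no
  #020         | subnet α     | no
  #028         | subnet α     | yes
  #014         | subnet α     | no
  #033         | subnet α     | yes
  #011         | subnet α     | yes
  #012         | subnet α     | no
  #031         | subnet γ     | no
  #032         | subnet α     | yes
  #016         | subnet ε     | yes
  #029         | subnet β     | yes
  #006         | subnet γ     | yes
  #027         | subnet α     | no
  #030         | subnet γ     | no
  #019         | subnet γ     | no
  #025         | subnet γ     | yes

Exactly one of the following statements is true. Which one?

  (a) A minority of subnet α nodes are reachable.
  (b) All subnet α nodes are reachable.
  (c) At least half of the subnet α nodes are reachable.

|A| = 17, |A ∩ B| = 5, |A ∖ B| = 12.
(a) requires |A ∩ B| < |A ∖ B|: true.
(b) requires A ⊆ B, i.e. every element of A is in B (|A ∖ B| = 0): false.
(c) requires |A ∩ B| ≥ |A ∖ B|: false.

(a)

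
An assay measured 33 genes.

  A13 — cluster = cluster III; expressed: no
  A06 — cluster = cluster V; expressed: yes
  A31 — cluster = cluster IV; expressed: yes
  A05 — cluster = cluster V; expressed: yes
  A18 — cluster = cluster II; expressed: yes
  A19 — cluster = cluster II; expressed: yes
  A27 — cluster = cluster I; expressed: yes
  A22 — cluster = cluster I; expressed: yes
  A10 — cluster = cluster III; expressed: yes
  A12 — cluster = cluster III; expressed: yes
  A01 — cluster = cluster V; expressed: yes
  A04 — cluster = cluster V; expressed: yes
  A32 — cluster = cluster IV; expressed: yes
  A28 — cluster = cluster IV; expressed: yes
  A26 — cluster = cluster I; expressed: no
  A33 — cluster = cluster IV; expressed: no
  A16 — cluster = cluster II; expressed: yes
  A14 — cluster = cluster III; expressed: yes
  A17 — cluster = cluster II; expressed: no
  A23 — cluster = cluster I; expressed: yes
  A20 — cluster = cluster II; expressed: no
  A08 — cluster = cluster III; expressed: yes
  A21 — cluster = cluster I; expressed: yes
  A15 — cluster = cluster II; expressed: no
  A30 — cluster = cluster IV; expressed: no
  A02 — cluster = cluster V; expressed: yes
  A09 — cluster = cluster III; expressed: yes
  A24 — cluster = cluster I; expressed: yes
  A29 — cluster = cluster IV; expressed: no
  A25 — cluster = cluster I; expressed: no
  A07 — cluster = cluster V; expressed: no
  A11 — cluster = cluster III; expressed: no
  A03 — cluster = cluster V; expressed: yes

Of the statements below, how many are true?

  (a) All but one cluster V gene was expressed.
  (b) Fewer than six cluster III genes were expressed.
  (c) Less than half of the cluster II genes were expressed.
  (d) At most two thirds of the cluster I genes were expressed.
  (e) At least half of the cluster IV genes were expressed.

(a) cluster V: |A| = 7, |A ∩ B| = 6; needs |A ∖ B| = 1 — true.
(b) cluster III: |A| = 7, |A ∩ B| = 5; needs |A ∩ B| < 6 — true.
(c) cluster II: |A| = 6, |A ∩ B| = 3; needs |A ∩ B| < |A ∖ B| — false.
(d) cluster I: |A| = 7, |A ∩ B| = 5; needs |A ∩ B| / |A| ≤ 2/3 — false.
(e) cluster IV: |A| = 6, |A ∩ B| = 3; needs |A ∩ B| ≥ |A ∖ B| — true.

3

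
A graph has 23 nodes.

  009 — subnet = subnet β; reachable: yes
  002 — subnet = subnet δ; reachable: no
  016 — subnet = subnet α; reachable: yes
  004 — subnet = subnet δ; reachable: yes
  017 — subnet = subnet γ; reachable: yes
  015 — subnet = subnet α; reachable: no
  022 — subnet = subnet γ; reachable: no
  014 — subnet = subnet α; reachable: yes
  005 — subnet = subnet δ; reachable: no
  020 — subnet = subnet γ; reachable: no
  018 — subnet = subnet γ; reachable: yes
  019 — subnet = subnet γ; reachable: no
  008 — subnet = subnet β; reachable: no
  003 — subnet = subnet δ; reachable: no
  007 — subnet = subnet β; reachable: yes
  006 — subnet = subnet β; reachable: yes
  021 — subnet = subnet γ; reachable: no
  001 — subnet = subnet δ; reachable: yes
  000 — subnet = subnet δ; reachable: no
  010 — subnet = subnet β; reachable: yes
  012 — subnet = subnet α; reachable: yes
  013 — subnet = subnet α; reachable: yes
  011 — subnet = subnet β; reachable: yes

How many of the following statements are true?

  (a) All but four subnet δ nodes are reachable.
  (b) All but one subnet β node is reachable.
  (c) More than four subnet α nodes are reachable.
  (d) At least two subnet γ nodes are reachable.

(a) subnet δ: |A| = 6, |A ∩ B| = 2; needs |A ∖ B| = 4 — true.
(b) subnet β: |A| = 6, |A ∩ B| = 5; needs |A ∖ B| = 1 — true.
(c) subnet α: |A| = 5, |A ∩ B| = 4; needs |A ∩ B| > 4 — false.
(d) subnet γ: |A| = 6, |A ∩ B| = 2; needs |A ∩ B| ≥ 2 — true.

3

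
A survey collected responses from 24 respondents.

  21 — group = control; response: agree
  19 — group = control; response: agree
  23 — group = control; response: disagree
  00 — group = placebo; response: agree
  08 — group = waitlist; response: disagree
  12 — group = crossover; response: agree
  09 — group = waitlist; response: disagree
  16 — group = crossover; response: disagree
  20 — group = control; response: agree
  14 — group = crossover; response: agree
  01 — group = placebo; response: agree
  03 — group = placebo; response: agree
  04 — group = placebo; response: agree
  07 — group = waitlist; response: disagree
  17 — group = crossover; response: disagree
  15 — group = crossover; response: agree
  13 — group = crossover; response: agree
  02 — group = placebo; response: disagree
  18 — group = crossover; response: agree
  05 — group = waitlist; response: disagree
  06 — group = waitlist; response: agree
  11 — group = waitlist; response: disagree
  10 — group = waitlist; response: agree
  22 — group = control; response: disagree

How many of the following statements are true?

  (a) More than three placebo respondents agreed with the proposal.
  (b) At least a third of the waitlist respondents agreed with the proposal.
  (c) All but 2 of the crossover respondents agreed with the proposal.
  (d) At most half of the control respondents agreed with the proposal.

(a) placebo: |A| = 5, |A ∩ B| = 4; needs |A ∩ B| > 3 — true.
(b) waitlist: |A| = 7, |A ∩ B| = 2; needs |A ∩ B| / |A| ≥ 1/3 — false.
(c) crossover: |A| = 7, |A ∩ B| = 5; needs |A ∖ B| = 2 — true.
(d) control: |A| = 5, |A ∩ B| = 3; needs |A ∩ B| ≤ |A ∖ B| — false.

2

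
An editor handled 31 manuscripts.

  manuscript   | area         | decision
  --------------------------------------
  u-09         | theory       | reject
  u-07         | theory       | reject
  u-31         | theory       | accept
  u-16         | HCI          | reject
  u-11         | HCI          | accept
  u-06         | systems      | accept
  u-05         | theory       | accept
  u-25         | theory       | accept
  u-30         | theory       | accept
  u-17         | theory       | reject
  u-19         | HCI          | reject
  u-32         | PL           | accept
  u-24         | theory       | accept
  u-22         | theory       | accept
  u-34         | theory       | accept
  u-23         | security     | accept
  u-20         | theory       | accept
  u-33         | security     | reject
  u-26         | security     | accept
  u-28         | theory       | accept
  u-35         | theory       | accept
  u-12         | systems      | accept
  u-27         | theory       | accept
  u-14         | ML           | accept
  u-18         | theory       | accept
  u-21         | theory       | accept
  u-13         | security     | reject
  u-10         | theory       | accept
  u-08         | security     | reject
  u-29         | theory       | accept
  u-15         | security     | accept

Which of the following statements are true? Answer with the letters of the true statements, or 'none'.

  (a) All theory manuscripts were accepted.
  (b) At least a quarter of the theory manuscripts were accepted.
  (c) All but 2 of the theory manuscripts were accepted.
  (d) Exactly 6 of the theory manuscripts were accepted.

|A| = 18, |A ∩ B| = 15, |A ∖ B| = 3.
(a) A ⊆ B, i.e. every element of A is in B (|A ∖ B| = 0): fails.
(b) |A ∩ B| / |A| ≥ 1/4: holds.
(c) |A ∖ B| = 2: fails.
(d) |A ∩ B| = 6: fails.

(b)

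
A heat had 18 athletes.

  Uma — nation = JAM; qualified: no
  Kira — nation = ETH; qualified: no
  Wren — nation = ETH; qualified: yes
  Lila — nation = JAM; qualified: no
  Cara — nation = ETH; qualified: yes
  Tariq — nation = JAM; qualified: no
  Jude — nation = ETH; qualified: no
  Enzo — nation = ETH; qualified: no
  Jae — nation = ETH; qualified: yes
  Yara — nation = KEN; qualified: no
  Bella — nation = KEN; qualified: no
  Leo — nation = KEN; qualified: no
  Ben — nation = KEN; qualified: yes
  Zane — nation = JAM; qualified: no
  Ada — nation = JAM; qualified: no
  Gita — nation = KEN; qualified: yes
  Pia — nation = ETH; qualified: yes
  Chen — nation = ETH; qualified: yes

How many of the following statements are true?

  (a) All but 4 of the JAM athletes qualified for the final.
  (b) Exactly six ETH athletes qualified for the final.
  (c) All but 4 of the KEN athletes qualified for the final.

(a) JAM: |A| = 5, |A ∩ B| = 0; needs |A ∖ B| = 4 — false.
(b) ETH: |A| = 8, |A ∩ B| = 5; needs |A ∩ B| = 6 — false.
(c) KEN: |A| = 5, |A ∩ B| = 2; needs |A ∖ B| = 4 — false.

0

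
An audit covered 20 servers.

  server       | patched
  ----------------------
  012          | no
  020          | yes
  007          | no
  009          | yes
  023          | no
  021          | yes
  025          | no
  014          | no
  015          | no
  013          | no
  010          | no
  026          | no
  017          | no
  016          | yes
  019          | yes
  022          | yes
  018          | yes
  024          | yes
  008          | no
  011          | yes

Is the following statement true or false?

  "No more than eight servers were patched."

False

Truth condition: |A ∩ B| ≤ 8.
|A| = 20, |A ∩ B| = 9, |A ∖ B| = 11.
|A ∩ B| = 9, so the statement is false.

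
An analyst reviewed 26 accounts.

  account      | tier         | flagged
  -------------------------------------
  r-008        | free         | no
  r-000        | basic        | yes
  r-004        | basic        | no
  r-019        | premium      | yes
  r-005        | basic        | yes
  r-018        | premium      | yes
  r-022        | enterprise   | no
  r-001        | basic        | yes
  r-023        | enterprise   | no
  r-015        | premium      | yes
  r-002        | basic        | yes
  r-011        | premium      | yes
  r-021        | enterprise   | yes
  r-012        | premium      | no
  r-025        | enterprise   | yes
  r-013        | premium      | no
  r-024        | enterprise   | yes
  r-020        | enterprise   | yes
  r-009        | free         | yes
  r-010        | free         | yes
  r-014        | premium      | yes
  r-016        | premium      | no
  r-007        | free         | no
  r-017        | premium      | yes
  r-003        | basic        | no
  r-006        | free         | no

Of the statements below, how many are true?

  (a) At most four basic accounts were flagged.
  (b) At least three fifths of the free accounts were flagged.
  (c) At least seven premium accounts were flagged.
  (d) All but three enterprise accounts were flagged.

(a) basic: |A| = 6, |A ∩ B| = 4; needs |A ∩ B| ≤ 4 — true.
(b) free: |A| = 5, |A ∩ B| = 2; needs |A ∩ B| / |A| ≥ 3/5 — false.
(c) premium: |A| = 9, |A ∩ B| = 6; needs |A ∩ B| ≥ 7 — false.
(d) enterprise: |A| = 6, |A ∩ B| = 4; needs |A ∖ B| = 3 — false.

1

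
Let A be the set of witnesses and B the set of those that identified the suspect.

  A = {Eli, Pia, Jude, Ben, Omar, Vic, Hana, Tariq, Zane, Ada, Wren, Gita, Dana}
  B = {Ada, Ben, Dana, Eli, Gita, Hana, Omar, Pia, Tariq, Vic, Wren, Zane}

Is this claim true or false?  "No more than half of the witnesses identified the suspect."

False

The determiner here denotes the relation: |A ∩ B| ≤ |A ∖ B|.
A (the restrictor) = {Eli, Pia, Jude, Ben, Omar, Vic, Hana, Tariq, Zane, Ada, Wren, Gita, Dana}, |A| = 13.
A ∩ B = {Eli, Pia, Ben, Omar, Vic, Hana, Tariq, Zane, Ada, Wren, Gita, Dana}, so |A ∩ B| = 12.
A ∖ B = {Jude}, so |A ∖ B| = 1.
12 > 1, so the statement is false.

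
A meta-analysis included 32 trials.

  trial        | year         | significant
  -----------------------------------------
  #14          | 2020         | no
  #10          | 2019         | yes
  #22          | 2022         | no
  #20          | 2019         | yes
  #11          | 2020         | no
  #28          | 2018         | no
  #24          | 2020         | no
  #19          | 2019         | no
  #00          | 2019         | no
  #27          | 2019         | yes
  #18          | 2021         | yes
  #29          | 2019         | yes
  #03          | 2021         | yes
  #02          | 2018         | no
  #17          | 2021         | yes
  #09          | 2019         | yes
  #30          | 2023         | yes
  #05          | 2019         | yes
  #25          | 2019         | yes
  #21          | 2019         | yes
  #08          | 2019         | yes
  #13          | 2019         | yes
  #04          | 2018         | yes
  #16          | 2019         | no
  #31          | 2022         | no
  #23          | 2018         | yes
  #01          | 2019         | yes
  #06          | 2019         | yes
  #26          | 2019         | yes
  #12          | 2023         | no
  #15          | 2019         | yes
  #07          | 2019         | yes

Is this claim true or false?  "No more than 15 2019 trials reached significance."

True

The determiner here denotes the relation: |A ∩ B| ≤ 15.
|A| = 18, |A ∩ B| = 15, |A ∖ B| = 3.
|A ∩ B| = 15, so the statement is true.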